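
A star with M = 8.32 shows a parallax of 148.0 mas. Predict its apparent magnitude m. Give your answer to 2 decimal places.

m = 7.47

d = 1/p = 1/0.1480″ = 6.7568 pc.
m − M = 5 log₁₀ d − 5 = 5 log₁₀(6.7568) − 5 = 4.1487 − 5 = -0.8513.
m = M + (m − M) = 8.32 + (-0.8513) = 7.47.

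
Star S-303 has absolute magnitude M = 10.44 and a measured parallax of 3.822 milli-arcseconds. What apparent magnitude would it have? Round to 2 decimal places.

m = 17.53

d = 1/p = 1/0.003822″ = 261.64 pc.
m − M = 5 log₁₀ d − 5 = 5 log₁₀(261.64) − 5 = 12.0885 − 5 = 7.0885.
m = M + (m − M) = 10.44 + 7.0885 = 17.53.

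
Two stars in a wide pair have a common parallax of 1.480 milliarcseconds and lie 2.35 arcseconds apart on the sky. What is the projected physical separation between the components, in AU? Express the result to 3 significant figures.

1590 AU

d = 1/p = 1/0.001480″ = 675.68 pc.
At distance d (pc), an angle of θ arcsec spans θ·d AU: s = 2.35 × 675.68 = 1587.8 AU.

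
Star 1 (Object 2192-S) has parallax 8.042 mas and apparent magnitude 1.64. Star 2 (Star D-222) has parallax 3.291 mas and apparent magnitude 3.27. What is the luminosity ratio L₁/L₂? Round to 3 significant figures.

L₁/L₂ = 0.751

d₁ = 1/p₁ = 1/0.008042″ = 124.35 pc; d₂ = 1/p₂ = 1/0.003291″ = 303.86 pc.
M₁ = m₁ − 5 log₁₀ d₁ + 5 = 1.64 − 10.4732 + 5 = -3.8332.
M₂ = 3.27 − 12.4134 + 5 = -4.1434.
L₁/L₂ = 10^(0.4(M₂ − M₁)) = 10^(0.4 × (-0.3102)) = 10^(-0.12408) = 0.75148.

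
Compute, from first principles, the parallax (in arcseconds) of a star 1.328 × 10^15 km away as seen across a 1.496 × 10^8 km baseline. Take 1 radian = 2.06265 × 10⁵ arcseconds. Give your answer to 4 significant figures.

θ ≈ B/d = (1.496 × 10^8) / (1.328 × 10^15) = 1.1265 × 10^-7 rad.
In arcseconds: 1.1265 × 10^-7 × 206265 = 0.023236″.

0.02324 arcsec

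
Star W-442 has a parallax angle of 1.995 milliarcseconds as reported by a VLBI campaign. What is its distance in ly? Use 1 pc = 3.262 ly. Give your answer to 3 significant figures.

1640 ly

p = 1.995 milliarcseconds = 0.001995 arcsec.
d = 1/p = 1/0.001995 = 501.25 pc.
In light-years: 501.25 × 3.262 = 1635.1 ly.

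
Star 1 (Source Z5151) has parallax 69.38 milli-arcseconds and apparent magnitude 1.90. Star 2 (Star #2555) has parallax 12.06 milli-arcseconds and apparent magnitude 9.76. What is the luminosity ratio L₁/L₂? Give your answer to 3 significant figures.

L₁/L₂ = 42.1

d₁ = 1/p₁ = 1/0.06938″ = 14.413 pc; d₂ = 1/p₂ = 1/0.01206″ = 82.919 pc.
M₁ = m₁ − 5 log₁₀ d₁ + 5 = 1.90 − 5.7938 + 5 = 1.1062.
M₂ = 9.76 − 9.5933 + 5 = 5.1667.
L₁/L₂ = 10^(0.4(M₂ − M₁)) = 10^(0.4 × 4.0605) = 10^1.62420 = 42.092.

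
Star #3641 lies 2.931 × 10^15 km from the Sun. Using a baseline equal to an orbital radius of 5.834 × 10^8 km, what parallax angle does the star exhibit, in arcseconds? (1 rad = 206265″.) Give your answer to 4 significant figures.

0.04106 arcsec

θ ≈ B/d = (5.834 × 10^8) / (2.931 × 10^15) = 1.9904 × 10^-7 rad.
In arcseconds: 1.9904 × 10^-7 × 206265 = 0.041055″.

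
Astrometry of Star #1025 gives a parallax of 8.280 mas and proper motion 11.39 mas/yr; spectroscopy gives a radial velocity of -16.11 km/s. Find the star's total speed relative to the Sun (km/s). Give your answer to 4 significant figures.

d = 1/p = 1/0.008280″ = 120.77 pc.
μ = 11.39 mas/yr = 0.01139 ″/yr.
v_t = 4.740 μ d = 4.740 × 0.01139 × 120.77 = 6.5202 km/s.
v = √(v_r² + v_t²) = √((-16.11)² + 6.5202²) = √302.045 = 17.379 km/s.

17.38 km/s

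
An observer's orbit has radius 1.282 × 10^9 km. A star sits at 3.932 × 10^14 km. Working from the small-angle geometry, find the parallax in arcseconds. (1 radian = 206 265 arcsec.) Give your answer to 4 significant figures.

θ ≈ B/d = (1.282 × 10^9) / (3.932 × 10^14) = 3.2604 × 10^-6 rad.
In arcseconds: 3.2604 × 10^-6 × 206265 = 0.67251″.

0.6725 arcsec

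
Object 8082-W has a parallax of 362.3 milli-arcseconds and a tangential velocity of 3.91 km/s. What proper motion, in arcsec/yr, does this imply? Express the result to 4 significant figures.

0.2989 arcsec/yr

d = 1/p = 1/0.3623″ = 2.7601 pc.
μ = v_t / (4.74 d) = 3.91 / (4.74 × 2.7601) = 3.91 / 13.083 = 0.29886 ″/yr.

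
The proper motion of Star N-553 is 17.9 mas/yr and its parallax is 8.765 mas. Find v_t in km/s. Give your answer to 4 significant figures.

d = 1/p = 1/0.008765″ = 114.09 pc.
μ = 17.9 mas/yr = 0.0179 ″/yr.
v_t = 4.74 × μ × d = 4.74 × 0.0179 × 114.09 = 9.6801 km/s.

9.680 km/s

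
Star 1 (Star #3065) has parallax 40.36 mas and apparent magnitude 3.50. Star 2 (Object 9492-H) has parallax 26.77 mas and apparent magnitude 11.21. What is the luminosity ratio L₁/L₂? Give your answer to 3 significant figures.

L₁/L₂ = 534

d₁ = 1/p₁ = 1/0.04036″ = 24.777 pc; d₂ = 1/p₂ = 1/0.02677″ = 37.355 pc.
M₁ = m₁ − 5 log₁₀ d₁ + 5 = 3.50 − 6.9702 + 5 = 1.5298.
M₂ = 11.21 − 7.8617 + 5 = 8.3483.
L₁/L₂ = 10^(0.4(M₂ − M₁)) = 10^(0.4 × 6.8185) = 10^2.72740 = 533.83.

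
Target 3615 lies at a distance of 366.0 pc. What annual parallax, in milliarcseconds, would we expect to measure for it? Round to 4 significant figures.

p = 1/d = 1/366 = 0.0027322 arcsec.
= 0.0027322 × 1000 = 2.7322 mas.

2.732 mas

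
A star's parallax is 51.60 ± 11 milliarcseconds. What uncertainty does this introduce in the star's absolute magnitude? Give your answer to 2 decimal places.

M = m − 5 log₁₀ d + 5 = m + 5 log₁₀ p + 5, so ∂M/∂p = 5/(p ln 10).
σ_M = (5/ln 10) · (σ_p/p) = 2.1715 × 11/51.60 = 2.1715 × 0.21318 = 0.46292.

σ_M = 0.46 mag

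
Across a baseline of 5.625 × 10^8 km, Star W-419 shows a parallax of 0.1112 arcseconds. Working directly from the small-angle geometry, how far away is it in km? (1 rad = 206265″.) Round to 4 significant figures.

θ = 0.1112″ = 0.1112/206265 = 5.3911 × 10^-7 rad.
d = B/θ = (5.625 × 10^8) / (5.3911 × 10^-7) = 1.0434 × 10^15 km.

1.043 × 10^15 km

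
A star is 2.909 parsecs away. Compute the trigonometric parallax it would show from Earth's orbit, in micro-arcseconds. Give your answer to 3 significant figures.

344000 μas

p = 1/d = 1/2.909 = 0.34376 arcsec.
= 0.34376 × 10⁶ = 3.4376 × 10^5 μas.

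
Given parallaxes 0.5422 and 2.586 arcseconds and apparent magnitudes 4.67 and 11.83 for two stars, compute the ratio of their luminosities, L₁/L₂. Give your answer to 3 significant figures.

d₁ = 1/p₁ = 1/0.5422″ = 1.8443 pc; d₂ = 1/p₂ = 1/2.586″ = 0.3867 pc.
M₁ = m₁ − 5 log₁₀ d₁ + 5 = 4.67 − 1.3292 + 5 = 8.3408.
M₂ = 11.83 − (-2.0631) + 5 = 18.8931.
L₁/L₂ = 10^(0.4(M₂ − M₁)) = 10^(0.4 × 10.5523) = 10^4.22092 = 16631.

L₁/L₂ = 16600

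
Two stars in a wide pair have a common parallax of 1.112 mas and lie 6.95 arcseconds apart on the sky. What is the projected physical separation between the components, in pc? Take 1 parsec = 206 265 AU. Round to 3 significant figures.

0.0303 pc

d = 1/p = 1/0.001112″ = 899.28 pc.
At distance d (pc), an angle of θ arcsec spans θ·d AU: s = 6.95 × 899.28 = 6250 AU.
= 6250 / 206265 = 0.030301 pc.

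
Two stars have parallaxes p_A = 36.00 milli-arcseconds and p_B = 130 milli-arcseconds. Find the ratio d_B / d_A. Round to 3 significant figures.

0.277

Since d = 1/p, d_B/d_A = p_A/p_B.
= 36.00 / 130 = 0.27692.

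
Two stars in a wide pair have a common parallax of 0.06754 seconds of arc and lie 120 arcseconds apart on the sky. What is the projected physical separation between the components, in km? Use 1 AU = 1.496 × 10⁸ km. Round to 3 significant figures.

2.66 × 10^11 km

d = 1/p = 1/0.06754″ = 14.806 pc.
At distance d (pc), an angle of θ arcsec spans θ·d AU: s = 120 × 14.806 = 1776.7 AU.
= 1776.7 × 1.496 × 10⁸ km = 2.6579 × 10^11 km.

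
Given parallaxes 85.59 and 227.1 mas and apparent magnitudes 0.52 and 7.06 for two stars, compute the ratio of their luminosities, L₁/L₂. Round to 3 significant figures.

L₁/L₂ = 2910

d₁ = 1/p₁ = 1/0.08559″ = 11.684 pc; d₂ = 1/p₂ = 1/0.2271″ = 4.4033 pc.
M₁ = m₁ − 5 log₁₀ d₁ + 5 = 0.52 − 5.3380 + 5 = 0.1820.
M₂ = 7.06 − 3.2189 + 5 = 8.8411.
L₁/L₂ = 10^(0.4(M₂ − M₁)) = 10^(0.4 × 8.6591) = 10^3.46364 = 2908.3.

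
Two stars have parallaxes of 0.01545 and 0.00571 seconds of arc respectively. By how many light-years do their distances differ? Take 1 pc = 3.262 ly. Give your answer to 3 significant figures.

360 ly

d_A = 1/0.01545″ = 64.725 pc; d_B = 1/0.005710″ = 175.13 pc.
|d_B − d_A| = |175.13 − 64.725| = 110.41 pc = 110.41 × 3.262 ly = 360.16 ly.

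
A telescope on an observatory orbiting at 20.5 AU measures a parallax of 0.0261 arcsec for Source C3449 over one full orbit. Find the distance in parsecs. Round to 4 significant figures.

785.4 pc

With baseline B (in AU) and parallax p (in arcsec), d = B/p parsecs.
d = 20.5 / 0.0261 = 785.44 pc.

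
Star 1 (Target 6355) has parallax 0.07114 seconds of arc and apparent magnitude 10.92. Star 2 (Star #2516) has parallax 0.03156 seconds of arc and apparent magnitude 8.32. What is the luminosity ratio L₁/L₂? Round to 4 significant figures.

d₁ = 1/p₁ = 1/0.07114″ = 14.057 pc; d₂ = 1/p₂ = 1/0.03156″ = 31.686 pc.
M₁ = m₁ − 5 log₁₀ d₁ + 5 = 10.92 − 5.7395 + 5 = 10.1805.
M₂ = 8.32 − 7.5043 + 5 = 5.8157.
L₁/L₂ = 10^(0.4(M₂ − M₁)) = 10^(0.4 × (-4.3648)) = 10^(-1.74592) = 0.017951.

L₁/L₂ = 0.01795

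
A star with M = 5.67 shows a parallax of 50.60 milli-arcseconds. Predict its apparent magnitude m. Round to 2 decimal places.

m = 7.15

d = 1/p = 1/0.05060″ = 19.763 pc.
m − M = 5 log₁₀ d − 5 = 5 log₁₀(19.763) − 5 = 6.4793 − 5 = 1.4793.
m = M + (m − M) = 5.67 + 1.4793 = 7.15.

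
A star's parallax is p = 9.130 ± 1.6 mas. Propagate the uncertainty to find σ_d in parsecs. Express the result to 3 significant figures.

d = 1/p, so σ_d = σ_p / p².
σ_d = 0.00160 / (0.009130)² = 0.00160 / 0.000083357 = 19.195 pc.

19.2 pc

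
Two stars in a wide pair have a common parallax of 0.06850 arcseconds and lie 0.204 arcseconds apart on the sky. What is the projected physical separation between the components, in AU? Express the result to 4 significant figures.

d = 1/p = 1/0.06850″ = 14.599 pc.
At distance d (pc), an angle of θ arcsec spans θ·d AU: s = 0.204 × 14.599 = 2.9782 AU.

2.978 AU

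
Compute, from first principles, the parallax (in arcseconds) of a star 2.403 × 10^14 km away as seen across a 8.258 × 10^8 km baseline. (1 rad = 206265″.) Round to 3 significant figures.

0.709 arcsec

θ ≈ B/d = (8.258 × 10^8) / (2.403 × 10^14) = 3.4365 × 10^-6 rad.
In arcseconds: 3.4365 × 10^-6 × 206265 = 0.70883″.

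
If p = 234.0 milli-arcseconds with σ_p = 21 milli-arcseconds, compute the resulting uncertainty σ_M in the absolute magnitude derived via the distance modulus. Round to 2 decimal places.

σ_M = 0.19 mag

M = m − 5 log₁₀ d + 5 = m + 5 log₁₀ p + 5, so ∂M/∂p = 5/(p ln 10).
σ_M = (5/ln 10) · (σ_p/p) = 2.1715 × 21/234.0 = 2.1715 × 0.089744 = 0.19488.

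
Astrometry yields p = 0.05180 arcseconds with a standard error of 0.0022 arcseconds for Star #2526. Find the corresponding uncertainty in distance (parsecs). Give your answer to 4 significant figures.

d = 1/p, so σ_d = σ_p / p².
σ_d = 0.00220 / (0.05180)² = 0.00220 / 0.0026832 = 0.81992 pc.

0.8199 pc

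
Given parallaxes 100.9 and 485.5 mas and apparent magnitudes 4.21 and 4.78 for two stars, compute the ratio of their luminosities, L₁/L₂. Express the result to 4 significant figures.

L₁/L₂ = 39.14

d₁ = 1/p₁ = 1/0.1009″ = 9.9108 pc; d₂ = 1/p₂ = 1/0.4855″ = 2.0597 pc.
M₁ = m₁ − 5 log₁₀ d₁ + 5 = 4.21 − 4.9805 + 5 = 4.2295.
M₂ = 4.78 − 1.5690 + 5 = 8.2110.
L₁/L₂ = 10^(0.4(M₂ − M₁)) = 10^(0.4 × 3.9815) = 10^1.59260 = 39.138.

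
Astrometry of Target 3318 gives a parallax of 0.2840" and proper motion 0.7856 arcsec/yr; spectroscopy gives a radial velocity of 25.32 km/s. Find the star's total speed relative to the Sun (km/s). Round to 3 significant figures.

28.5 km/s

d = 1/p = 1/0.2840″ = 3.5211 pc.
v_t = 4.740 μ d = 4.740 × 0.7856 × 3.5211 = 13.112 km/s.
v = √(v_r² + v_t²) = √(25.32² + 13.112²) = √813.027 = 28.514 km/s.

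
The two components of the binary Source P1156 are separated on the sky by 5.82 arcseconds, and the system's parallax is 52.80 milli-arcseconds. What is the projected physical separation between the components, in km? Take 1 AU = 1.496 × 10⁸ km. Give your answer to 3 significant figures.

1.65 × 10^10 km

d = 1/p = 1/0.05280″ = 18.939 pc.
At distance d (pc), an angle of θ arcsec spans θ·d AU: s = 5.82 × 18.939 = 110.22 AU.
= 110.22 × 1.496 × 10⁸ km = 1.6489 × 10^10 km.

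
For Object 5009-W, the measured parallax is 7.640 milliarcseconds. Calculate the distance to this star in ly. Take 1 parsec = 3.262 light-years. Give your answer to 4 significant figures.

p = 7.640 milliarcseconds = 0.007640 arcsec.
d = 1/p = 1/0.007640 = 130.89 pc.
In light-years: 130.89 × 3.262 = 426.96 ly.

427.0 ly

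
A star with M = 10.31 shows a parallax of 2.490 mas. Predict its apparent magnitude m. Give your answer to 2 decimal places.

m = 18.33

d = 1/p = 1/0.002490″ = 401.61 pc.
m − M = 5 log₁₀ d − 5 = 5 log₁₀(401.61) − 5 = 13.0190 − 5 = 8.0190.
m = M + (m − M) = 10.31 + 8.0190 = 18.33.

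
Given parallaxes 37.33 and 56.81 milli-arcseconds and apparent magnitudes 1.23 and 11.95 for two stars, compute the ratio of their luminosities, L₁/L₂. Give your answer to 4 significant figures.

d₁ = 1/p₁ = 1/0.03733″ = 26.788 pc; d₂ = 1/p₂ = 1/0.05681″ = 17.603 pc.
M₁ = m₁ − 5 log₁₀ d₁ + 5 = 1.23 − 7.1397 + 5 = -0.9097.
M₂ = 11.95 − 6.2279 + 5 = 10.7221.
L₁/L₂ = 10^(0.4(M₂ − M₁)) = 10^(0.4 × 11.6318) = 10^4.65272 = 44949.

L₁/L₂ = 44950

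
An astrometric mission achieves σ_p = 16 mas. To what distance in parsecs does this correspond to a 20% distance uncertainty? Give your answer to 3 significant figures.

12.5 pc

σ_d/d = σ_p/p, so the condition is σ_p/p ≤ 0.20, i.e. p ≥ σ_p/0.20.
p_min = 16/0.20 = 80 mas = 0.08 arcsec.
d_max = 1/p_min = 1/0.08 = 12.5 pc.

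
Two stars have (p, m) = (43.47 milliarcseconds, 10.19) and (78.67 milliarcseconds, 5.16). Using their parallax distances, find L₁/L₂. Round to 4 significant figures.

d₁ = 1/p₁ = 1/0.04347″ = 23.004 pc; d₂ = 1/p₂ = 1/0.07867″ = 12.711 pc.
M₁ = m₁ − 5 log₁₀ d₁ + 5 = 10.19 − 6.8090 + 5 = 8.3810.
M₂ = 5.16 − 5.5209 + 5 = 4.6391.
L₁/L₂ = 10^(0.4(M₂ − M₁)) = 10^(0.4 × (-3.7419)) = 10^(-1.49676) = 0.03186.

L₁/L₂ = 0.03186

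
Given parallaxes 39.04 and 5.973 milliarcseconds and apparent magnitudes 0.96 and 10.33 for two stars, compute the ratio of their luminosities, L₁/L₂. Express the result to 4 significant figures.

L₁/L₂ = 131.0

d₁ = 1/p₁ = 1/0.03904″ = 25.615 pc; d₂ = 1/p₂ = 1/0.005973″ = 167.42 pc.
M₁ = m₁ − 5 log₁₀ d₁ + 5 = 0.96 − 7.0425 + 5 = -1.0825.
M₂ = 10.33 − 11.1190 + 5 = 4.2110.
L₁/L₂ = 10^(0.4(M₂ − M₁)) = 10^(0.4 × 5.2935) = 10^2.11740 = 131.04.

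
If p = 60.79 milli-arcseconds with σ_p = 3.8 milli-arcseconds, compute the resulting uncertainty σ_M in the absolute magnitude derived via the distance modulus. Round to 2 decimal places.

M = m − 5 log₁₀ d + 5 = m + 5 log₁₀ p + 5, so ∂M/∂p = 5/(p ln 10).
σ_M = (5/ln 10) · (σ_p/p) = 2.1715 × 3.8/60.79 = 2.1715 × 0.06251 = 0.13574.

σ_M = 0.14 mag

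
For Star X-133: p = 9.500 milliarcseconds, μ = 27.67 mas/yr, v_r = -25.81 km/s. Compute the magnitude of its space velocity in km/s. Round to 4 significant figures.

d = 1/p = 1/0.009500″ = 105.26 pc.
μ = 27.67 mas/yr = 0.02767 ″/yr.
v_t = 4.740 μ d = 4.740 × 0.02767 × 105.26 = 13.805 km/s.
v = √(v_r² + v_t²) = √((-25.81)² + 13.805²) = √856.734 = 29.27 km/s.

29.27 km/s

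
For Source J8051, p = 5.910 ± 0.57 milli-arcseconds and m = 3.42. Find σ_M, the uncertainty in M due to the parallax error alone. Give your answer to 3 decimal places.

σ_M = 0.209 mag

M = m − 5 log₁₀ d + 5 = m + 5 log₁₀ p + 5, so ∂M/∂p = 5/(p ln 10).
σ_M = (5/ln 10) · (σ_p/p) = 2.1715 × 0.57/5.910 = 2.1715 × 0.096447 = 0.20943.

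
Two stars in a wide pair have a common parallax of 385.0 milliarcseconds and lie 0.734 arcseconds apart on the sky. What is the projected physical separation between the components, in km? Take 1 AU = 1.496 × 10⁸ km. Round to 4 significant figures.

d = 1/p = 1/0.3850″ = 2.5974 pc.
At distance d (pc), an angle of θ arcsec spans θ·d AU: s = 0.734 × 2.5974 = 1.9065 AU.
= 1.9065 × 1.496 × 10⁸ km = 2.8521 × 10^8 km.

2.852 × 10^8 km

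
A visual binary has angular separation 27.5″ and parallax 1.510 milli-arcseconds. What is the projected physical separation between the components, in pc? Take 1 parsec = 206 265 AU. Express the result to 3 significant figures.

0.0883 pc

d = 1/p = 1/0.001510″ = 662.25 pc.
At distance d (pc), an angle of θ arcsec spans θ·d AU: s = 27.5 × 662.25 = 18212 AU.
= 18212 / 206265 = 0.088294 pc.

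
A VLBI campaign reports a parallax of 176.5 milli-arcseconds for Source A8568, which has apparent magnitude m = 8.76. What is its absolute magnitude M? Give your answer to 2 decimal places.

M = 9.99

d = 1/p = 1/0.1765″ = 5.6657 pc.
m − M = 5 log₁₀(5.6657) − 5 = 3.7663 − 5 = -1.2337.
M = m − (m − M) = 8.76 − (-1.2337) = 9.99.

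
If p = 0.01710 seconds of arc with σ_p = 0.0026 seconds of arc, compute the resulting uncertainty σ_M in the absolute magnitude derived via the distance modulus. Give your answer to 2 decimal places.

σ_M = 0.33 mag

M = m − 5 log₁₀ d + 5 = m + 5 log₁₀ p + 5, so ∂M/∂p = 5/(p ln 10).
σ_M = (5/ln 10) · (σ_p/p) = 2.1715 × 0.0026/0.01710 = 2.1715 × 0.15205 = 0.33018.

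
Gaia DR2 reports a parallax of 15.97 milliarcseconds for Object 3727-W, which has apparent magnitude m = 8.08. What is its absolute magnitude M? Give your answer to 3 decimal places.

d = 1/p = 1/0.01597″ = 62.617 pc.
m − M = 5 log₁₀(62.617) − 5 = 8.9835 − 5 = 3.9835.
M = m − (m − M) = 8.08 − 3.9835 = 4.097.

M = 4.097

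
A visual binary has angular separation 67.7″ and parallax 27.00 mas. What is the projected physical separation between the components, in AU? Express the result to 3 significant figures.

2510 AU

d = 1/p = 1/0.02700″ = 37.037 pc.
At distance d (pc), an angle of θ arcsec spans θ·d AU: s = 67.7 × 37.037 = 2507.4 AU.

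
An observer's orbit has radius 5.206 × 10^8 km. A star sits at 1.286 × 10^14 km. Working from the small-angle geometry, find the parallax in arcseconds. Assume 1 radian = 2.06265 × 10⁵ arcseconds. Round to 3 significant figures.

θ ≈ B/d = (5.206 × 10^8) / (1.286 × 10^14) = 4.0482 × 10^-6 rad.
In arcseconds: 4.0482 × 10^-6 × 206265 = 0.835″.

0.835 arcsec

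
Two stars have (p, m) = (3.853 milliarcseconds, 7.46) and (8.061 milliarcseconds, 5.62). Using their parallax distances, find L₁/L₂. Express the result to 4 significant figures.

d₁ = 1/p₁ = 1/0.003853″ = 259.54 pc; d₂ = 1/p₂ = 1/0.008061″ = 124.05 pc.
M₁ = m₁ − 5 log₁₀ d₁ + 5 = 7.46 − 12.0710 + 5 = 0.3890.
M₂ = 5.62 − 10.4680 + 5 = 0.1520.
L₁/L₂ = 10^(0.4(M₂ − M₁)) = 10^(0.4 × (-0.2370)) = 10^(-0.09480) = 0.8039.

L₁/L₂ = 0.8039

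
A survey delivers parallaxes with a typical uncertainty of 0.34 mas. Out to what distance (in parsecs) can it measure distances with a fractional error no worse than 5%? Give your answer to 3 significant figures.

σ_d/d = σ_p/p, so the condition is σ_p/p ≤ 0.05, i.e. p ≥ σ_p/0.05.
p_min = 0.34/0.05 = 6.8 mas = 0.0068 arcsec.
d_max = 1/p_min = 1/0.0068 = 147.06 pc.

147 pc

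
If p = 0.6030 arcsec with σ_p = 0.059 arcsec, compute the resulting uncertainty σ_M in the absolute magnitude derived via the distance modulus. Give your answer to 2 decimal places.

M = m − 5 log₁₀ d + 5 = m + 5 log₁₀ p + 5, so ∂M/∂p = 5/(p ln 10).
σ_M = (5/ln 10) · (σ_p/p) = 2.1715 × 0.059/0.6030 = 2.1715 × 0.097844 = 0.21247.

σ_M = 0.21 mag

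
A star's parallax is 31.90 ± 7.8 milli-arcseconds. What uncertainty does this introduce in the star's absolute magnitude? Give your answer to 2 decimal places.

M = m − 5 log₁₀ d + 5 = m + 5 log₁₀ p + 5, so ∂M/∂p = 5/(p ln 10).
σ_M = (5/ln 10) · (σ_p/p) = 2.1715 × 7.8/31.90 = 2.1715 × 0.24451 = 0.53095.

σ_M = 0.53 mag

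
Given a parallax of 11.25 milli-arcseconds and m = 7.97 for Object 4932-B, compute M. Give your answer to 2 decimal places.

d = 1/p = 1/0.01125″ = 88.889 pc.
m − M = 5 log₁₀(88.889) − 5 = 9.7442 − 5 = 4.7442.
M = m − (m − M) = 7.97 − 4.7442 = 3.23.

M = 3.23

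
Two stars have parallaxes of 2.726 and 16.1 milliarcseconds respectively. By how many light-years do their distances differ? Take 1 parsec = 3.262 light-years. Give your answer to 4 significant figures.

994.0 ly

d_A = 1/0.002726″ = 366.84 pc; d_B = 1/0.01610″ = 62.112 pc.
|d_B − d_A| = |62.112 − 366.84| = 304.73 pc = 304.73 × 3.262 ly = 994.03 ly.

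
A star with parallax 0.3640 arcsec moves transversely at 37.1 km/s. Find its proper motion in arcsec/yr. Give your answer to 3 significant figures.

d = 1/p = 1/0.3640″ = 2.7473 pc.
μ = v_t / (4.74 d) = 37.1 / (4.74 × 2.7473) = 37.1 / 13.022 = 2.849 ″/yr.

2.85 arcsec/yr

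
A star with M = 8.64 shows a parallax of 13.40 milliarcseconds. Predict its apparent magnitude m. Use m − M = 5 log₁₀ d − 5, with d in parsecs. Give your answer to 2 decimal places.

d = 1/p = 1/0.01340″ = 74.627 pc.
m − M = 5 log₁₀ d − 5 = 5 log₁₀(74.627) − 5 = 9.3645 − 5 = 4.3645.
m = M + (m − M) = 8.64 + 4.3645 = 13.00.

m = 13.00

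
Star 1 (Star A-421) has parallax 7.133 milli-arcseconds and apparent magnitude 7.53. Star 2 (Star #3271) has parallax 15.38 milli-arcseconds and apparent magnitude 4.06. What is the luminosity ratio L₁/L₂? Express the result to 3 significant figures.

L₁/L₂ = 0.190

d₁ = 1/p₁ = 1/0.007133″ = 140.19 pc; d₂ = 1/p₂ = 1/0.01538″ = 65.02 pc.
M₁ = m₁ − 5 log₁₀ d₁ + 5 = 7.53 − 10.7336 + 5 = 1.7964.
M₂ = 4.06 − 9.0652 + 5 = -0.0052.
L₁/L₂ = 10^(0.4(M₂ − M₁)) = 10^(0.4 × (-1.8016)) = 10^(-0.72064) = 0.19027.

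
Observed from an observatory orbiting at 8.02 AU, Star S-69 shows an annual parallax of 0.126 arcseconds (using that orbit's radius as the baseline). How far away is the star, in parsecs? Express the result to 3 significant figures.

63.7 pc

With baseline B (in AU) and parallax p (in arcsec), d = B/p parsecs.
d = 8.02 / 0.126 = 63.651 pc.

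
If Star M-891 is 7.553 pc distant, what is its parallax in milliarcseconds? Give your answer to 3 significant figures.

p = 1/d = 1/7.553 = 0.1324 arcsec.
= 0.1324 × 1000 = 132.4 mas.

132 mas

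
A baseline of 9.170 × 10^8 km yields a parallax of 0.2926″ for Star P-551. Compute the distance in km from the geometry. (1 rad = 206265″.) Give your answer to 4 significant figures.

θ = 0.2926″ = 0.2926/206265 = 1.4186 × 10^-6 rad.
d = B/θ = (9.170 × 10^8) / (1.4186 × 10^-6) = 6.4641 × 10^14 km.

6.464 × 10^14 km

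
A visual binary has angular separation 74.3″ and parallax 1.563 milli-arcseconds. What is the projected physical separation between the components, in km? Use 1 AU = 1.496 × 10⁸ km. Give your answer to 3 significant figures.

7.11 × 10^12 km

d = 1/p = 1/0.001563″ = 639.8 pc.
At distance d (pc), an angle of θ arcsec spans θ·d AU: s = 74.3 × 639.8 = 47537 AU.
= 47537 × 1.496 × 10⁸ km = 7.1115 × 10^12 km.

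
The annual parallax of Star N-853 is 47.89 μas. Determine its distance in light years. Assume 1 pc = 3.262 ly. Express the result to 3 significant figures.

p = 47.89 μas = 0.00004789 arcsec.
d = 1/p = 1/0.00004789 = 20881 pc.
In light-years: 20881 × 3.262 = 68114 ly.

68100 light years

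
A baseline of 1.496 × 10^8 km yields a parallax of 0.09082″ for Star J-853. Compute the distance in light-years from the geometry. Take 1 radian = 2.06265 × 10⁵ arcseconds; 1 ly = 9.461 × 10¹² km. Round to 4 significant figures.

θ = 0.09082″ = 0.09082/206265 = 4.4031 × 10^-7 rad.
d = B/θ = (1.496 × 10^8) / (4.4031 × 10^-7) = 3.3976 × 10^14 km = (3.3976 × 10^14) / (9.461 × 10^12) ly = 35.912 ly.

35.91 ly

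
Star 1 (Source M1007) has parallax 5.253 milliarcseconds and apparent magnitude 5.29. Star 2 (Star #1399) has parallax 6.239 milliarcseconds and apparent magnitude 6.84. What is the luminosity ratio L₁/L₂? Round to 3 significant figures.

L₁/L₂ = 5.88

d₁ = 1/p₁ = 1/0.005253″ = 190.37 pc; d₂ = 1/p₂ = 1/0.006239″ = 160.28 pc.
M₁ = m₁ − 5 log₁₀ d₁ + 5 = 5.29 − 11.3980 + 5 = -1.1080.
M₂ = 6.84 − 11.0244 + 5 = 0.8156.
L₁/L₂ = 10^(0.4(M₂ − M₁)) = 10^(0.4 × 1.9236) = 10^0.76944 = 5.8808.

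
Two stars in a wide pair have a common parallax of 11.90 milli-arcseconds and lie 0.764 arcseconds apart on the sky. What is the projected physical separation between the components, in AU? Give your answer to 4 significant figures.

d = 1/p = 1/0.01190″ = 84.034 pc.
At distance d (pc), an angle of θ arcsec spans θ·d AU: s = 0.764 × 84.034 = 64.202 AU.

64.20 AU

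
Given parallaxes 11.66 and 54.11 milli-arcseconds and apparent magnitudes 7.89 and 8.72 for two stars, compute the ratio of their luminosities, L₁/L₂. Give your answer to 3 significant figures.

L₁/L₂ = 46.3

d₁ = 1/p₁ = 1/0.01166″ = 85.763 pc; d₂ = 1/p₂ = 1/0.05411″ = 18.481 pc.
M₁ = m₁ − 5 log₁₀ d₁ + 5 = 7.89 − 9.6665 + 5 = 3.2235.
M₂ = 8.72 − 6.3336 + 5 = 7.3864.
L₁/L₂ = 10^(0.4(M₂ − M₁)) = 10^(0.4 × 4.1629) = 10^1.66516 = 46.255.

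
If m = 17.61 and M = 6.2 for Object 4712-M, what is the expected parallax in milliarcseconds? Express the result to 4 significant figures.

0.5224 mas

m − M = 17.61 − 6.2 = 11.41.
d = 10^((m−M)/5 + 1) = 10^3.282 = 1914.3 pc.
p = 1/d = 1/1914.3 = 0.00052238 arcsec = 0.52238 mas.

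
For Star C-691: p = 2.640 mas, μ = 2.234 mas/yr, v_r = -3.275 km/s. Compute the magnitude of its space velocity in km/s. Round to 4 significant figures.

5.178 km/s

d = 1/p = 1/0.002640″ = 378.79 pc.
μ = 2.234 mas/yr = 0.002234 ″/yr.
v_t = 4.740 μ d = 4.740 × 0.002234 × 378.79 = 4.0111 km/s.
v = √(v_r² + v_t²) = √((-3.275)² + 4.0111²) = √26.8145 = 5.1783 km/s.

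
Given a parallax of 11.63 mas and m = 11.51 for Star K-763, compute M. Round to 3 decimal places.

d = 1/p = 1/0.01163″ = 85.985 pc.
m − M = 5 log₁₀(85.985) − 5 = 9.6721 − 5 = 4.6721.
M = m − (m − M) = 11.51 − 4.6721 = 6.838.

M = 6.838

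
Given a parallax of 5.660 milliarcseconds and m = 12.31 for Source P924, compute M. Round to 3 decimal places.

M = 6.074

d = 1/p = 1/0.005660″ = 176.68 pc.
m − M = 5 log₁₀(176.68) − 5 = 11.2359 − 5 = 6.2359.
M = m − (m − M) = 12.31 − 6.2359 = 6.074.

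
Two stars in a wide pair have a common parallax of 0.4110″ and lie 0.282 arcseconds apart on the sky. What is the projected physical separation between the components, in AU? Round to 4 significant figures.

d = 1/p = 1/0.4110″ = 2.4331 pc.
At distance d (pc), an angle of θ arcsec spans θ·d AU: s = 0.282 × 2.4331 = 0.68613 AU.

0.6861 AU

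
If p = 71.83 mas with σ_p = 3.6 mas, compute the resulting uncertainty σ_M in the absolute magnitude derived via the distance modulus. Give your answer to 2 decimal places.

σ_M = 0.11 mag

M = m − 5 log₁₀ d + 5 = m + 5 log₁₀ p + 5, so ∂M/∂p = 5/(p ln 10).
σ_M = (5/ln 10) · (σ_p/p) = 2.1715 × 3.6/71.83 = 2.1715 × 0.050118 = 0.10883.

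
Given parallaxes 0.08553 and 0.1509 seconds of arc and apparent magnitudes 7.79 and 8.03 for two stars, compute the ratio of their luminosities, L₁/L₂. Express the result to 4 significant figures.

L₁/L₂ = 3.883

d₁ = 1/p₁ = 1/0.08553″ = 11.692 pc; d₂ = 1/p₂ = 1/0.1509″ = 6.6269 pc.
M₁ = m₁ − 5 log₁₀ d₁ + 5 = 7.79 − 5.3394 + 5 = 7.4506.
M₂ = 8.03 − 4.1066 + 5 = 8.9234.
L₁/L₂ = 10^(0.4(M₂ − M₁)) = 10^(0.4 × 1.4728) = 10^0.58912 = 3.8826.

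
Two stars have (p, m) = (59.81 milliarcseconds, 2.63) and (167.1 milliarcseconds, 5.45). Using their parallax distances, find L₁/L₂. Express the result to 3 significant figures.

L₁/L₂ = 105

d₁ = 1/p₁ = 1/0.05981″ = 16.72 pc; d₂ = 1/p₂ = 1/0.1671″ = 5.9844 pc.
M₁ = m₁ − 5 log₁₀ d₁ + 5 = 2.63 − 6.1162 + 5 = 1.5138.
M₂ = 5.45 − 3.8851 + 5 = 6.5649.
L₁/L₂ = 10^(0.4(M₂ − M₁)) = 10^(0.4 × 5.0511) = 10^2.02044 = 104.82.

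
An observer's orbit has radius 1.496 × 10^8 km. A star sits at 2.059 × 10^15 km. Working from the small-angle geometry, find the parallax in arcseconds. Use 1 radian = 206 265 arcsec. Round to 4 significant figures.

0.01499 arcsec

θ ≈ B/d = (1.496 × 10^8) / (2.059 × 10^15) = 7.2657 × 10^-8 rad.
In arcseconds: 7.2657 × 10^-8 × 206265 = 0.014987″.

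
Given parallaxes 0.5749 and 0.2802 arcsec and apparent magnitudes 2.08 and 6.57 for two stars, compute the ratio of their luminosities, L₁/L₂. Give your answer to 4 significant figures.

d₁ = 1/p₁ = 1/0.5749″ = 1.7394 pc; d₂ = 1/p₂ = 1/0.2802″ = 3.5689 pc.
M₁ = m₁ − 5 log₁₀ d₁ + 5 = 2.08 − 1.2020 + 5 = 5.8780.
M₂ = 6.57 − 2.7627 + 5 = 8.8073.
L₁/L₂ = 10^(0.4(M₂ − M₁)) = 10^(0.4 × 2.9293) = 10^1.17172 = 14.85.

L₁/L₂ = 14.85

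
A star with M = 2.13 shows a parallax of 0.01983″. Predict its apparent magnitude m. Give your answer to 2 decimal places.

m = 5.64

d = 1/p = 1/0.01983″ = 50.429 pc.
m − M = 5 log₁₀ d − 5 = 5 log₁₀(50.429) − 5 = 8.5134 − 5 = 3.5134.
m = M + (m − M) = 2.13 + 3.5134 = 5.64.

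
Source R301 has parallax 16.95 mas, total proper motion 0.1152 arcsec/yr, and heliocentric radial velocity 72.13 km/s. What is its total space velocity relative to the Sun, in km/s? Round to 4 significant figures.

79.00 km/s

d = 1/p = 1/0.01695″ = 58.997 pc.
v_t = 4.740 μ d = 4.740 × 0.1152 × 58.997 = 32.215 km/s.
v = √(v_r² + v_t²) = √(72.13² + 32.215²) = √6240.54 = 78.997 km/s.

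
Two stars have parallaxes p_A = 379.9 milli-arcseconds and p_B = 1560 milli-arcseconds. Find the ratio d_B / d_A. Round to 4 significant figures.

0.2435

Since d = 1/p, d_B/d_A = p_A/p_B.
= 379.9 / 1560 = 0.24353.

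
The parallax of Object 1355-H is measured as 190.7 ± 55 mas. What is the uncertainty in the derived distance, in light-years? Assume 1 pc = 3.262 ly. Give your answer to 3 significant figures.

d = 1/p, so σ_d = σ_p / p².
σ_d = 0.0550 / (0.1907)² = 0.0550 / 0.036366 = 1.5124 pc = 1.5124 × 3.262 ly = 4.9334 ly.

4.93 ly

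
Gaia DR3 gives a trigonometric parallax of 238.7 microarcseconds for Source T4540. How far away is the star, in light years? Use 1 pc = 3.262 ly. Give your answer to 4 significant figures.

13670 light years

p = 238.7 microarcseconds = 0.0002387 arcsec.
d = 1/p = 1/0.0002387 = 4189.4 pc.
In light-years: 4189.4 × 3.262 = 13666 ly.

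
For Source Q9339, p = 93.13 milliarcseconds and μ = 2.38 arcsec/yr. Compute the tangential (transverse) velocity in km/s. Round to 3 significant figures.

d = 1/p = 1/0.09313″ = 10.738 pc.
v_t = 4.74 × μ × d = 4.74 × 2.38 × 10.738 = 121.14 km/s.

121 km/s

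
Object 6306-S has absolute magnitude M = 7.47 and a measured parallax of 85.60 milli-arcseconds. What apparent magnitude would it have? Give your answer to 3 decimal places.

m = 7.808

d = 1/p = 1/0.08560″ = 11.682 pc.
m − M = 5 log₁₀ d − 5 = 5 log₁₀(11.682) − 5 = 5.3376 − 5 = 0.3376.
m = M + (m − M) = 7.47 + 0.3376 = 7.808.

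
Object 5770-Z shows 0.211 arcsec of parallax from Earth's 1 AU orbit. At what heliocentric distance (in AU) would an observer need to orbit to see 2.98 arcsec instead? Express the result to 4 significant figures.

Parallax scales linearly with baseline: p ∝ B, so B = p_target / p_Earth × 1 AU.
B = 2.98 / 0.211 = 14.123 AU.

14.12 AU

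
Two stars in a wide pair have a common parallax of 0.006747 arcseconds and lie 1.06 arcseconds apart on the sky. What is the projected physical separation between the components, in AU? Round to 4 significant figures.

d = 1/p = 1/0.006747″ = 148.21 pc.
At distance d (pc), an angle of θ arcsec spans θ·d AU: s = 1.06 × 148.21 = 157.1 AU.

157.1 AU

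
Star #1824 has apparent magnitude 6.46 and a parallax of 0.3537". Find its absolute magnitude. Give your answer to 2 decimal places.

M = 9.20

d = 1/p = 1/0.3537″ = 2.8273 pc.
m − M = 5 log₁₀(2.8273) − 5 = 2.2569 − 5 = -2.7431.
M = m − (m − M) = 6.46 − (-2.7431) = 9.20.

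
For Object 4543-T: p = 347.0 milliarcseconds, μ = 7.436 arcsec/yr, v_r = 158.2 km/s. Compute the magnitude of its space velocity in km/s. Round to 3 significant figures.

d = 1/p = 1/0.3470″ = 2.8818 pc.
v_t = 4.740 μ d = 4.740 × 7.436 × 2.8818 = 101.57 km/s.
v = √(v_r² + v_t²) = √(158.2² + 101.57²) = √35343.7 = 188 km/s.

188 km/s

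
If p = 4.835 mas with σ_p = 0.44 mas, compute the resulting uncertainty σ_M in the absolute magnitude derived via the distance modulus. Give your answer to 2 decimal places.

M = m − 5 log₁₀ d + 5 = m + 5 log₁₀ p + 5, so ∂M/∂p = 5/(p ln 10).
σ_M = (5/ln 10) · (σ_p/p) = 2.1715 × 0.44/4.835 = 2.1715 × 0.091003 = 0.19761.

σ_M = 0.20 mag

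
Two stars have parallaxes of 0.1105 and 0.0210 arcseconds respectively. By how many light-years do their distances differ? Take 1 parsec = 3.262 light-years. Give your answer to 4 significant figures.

d_A = 1/0.1105″ = 9.0498 pc; d_B = 1/0.02100″ = 47.619 pc.
|d_B − d_A| = |47.619 − 9.0498| = 38.569 pc = 38.569 × 3.262 ly = 125.81 ly.

125.8 ly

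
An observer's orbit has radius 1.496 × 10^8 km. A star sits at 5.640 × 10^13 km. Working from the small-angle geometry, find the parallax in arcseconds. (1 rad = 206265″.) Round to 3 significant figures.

θ ≈ B/d = (1.496 × 10^8) / (5.640 × 10^13) = 2.6525 × 10^-6 rad.
In arcseconds: 2.6525 × 10^-6 × 206265 = 0.54712″.

0.547 arcsec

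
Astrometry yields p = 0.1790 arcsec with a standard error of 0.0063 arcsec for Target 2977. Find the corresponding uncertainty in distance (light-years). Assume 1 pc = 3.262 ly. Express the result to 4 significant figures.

0.6414 ly

d = 1/p, so σ_d = σ_p / p².
σ_d = 0.00630 / (0.1790)² = 0.00630 / 0.032041 = 0.19662 pc = 0.19662 × 3.262 ly = 0.64137 ly.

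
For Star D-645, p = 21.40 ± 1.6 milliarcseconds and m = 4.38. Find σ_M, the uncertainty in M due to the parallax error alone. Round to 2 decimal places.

M = m − 5 log₁₀ d + 5 = m + 5 log₁₀ p + 5, so ∂M/∂p = 5/(p ln 10).
σ_M = (5/ln 10) · (σ_p/p) = 2.1715 × 1.6/21.40 = 2.1715 × 0.074766 = 0.16235.

σ_M = 0.16 mag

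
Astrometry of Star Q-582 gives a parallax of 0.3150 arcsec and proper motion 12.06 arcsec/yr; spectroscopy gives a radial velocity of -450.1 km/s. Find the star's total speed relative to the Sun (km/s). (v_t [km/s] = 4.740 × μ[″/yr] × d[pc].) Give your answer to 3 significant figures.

d = 1/p = 1/0.3150″ = 3.1746 pc.
v_t = 4.740 μ d = 4.740 × 12.06 × 3.1746 = 181.47 km/s.
v = √(v_r² + v_t²) = √((-450.1)² + 181.47²) = √235521 = 485.31 km/s.

485 km/s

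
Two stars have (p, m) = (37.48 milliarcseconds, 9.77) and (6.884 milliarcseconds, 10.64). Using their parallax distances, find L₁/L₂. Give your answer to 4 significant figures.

d₁ = 1/p₁ = 1/0.03748″ = 26.681 pc; d₂ = 1/p₂ = 1/0.006884″ = 145.26 pc.
M₁ = m₁ − 5 log₁₀ d₁ + 5 = 9.77 − 7.1310 + 5 = 7.6390.
M₂ = 10.64 − 10.8107 + 5 = 4.8293.
L₁/L₂ = 10^(0.4(M₂ − M₁)) = 10^(0.4 × (-2.8097)) = 10^(-1.12388) = 0.075183.

L₁/L₂ = 0.07518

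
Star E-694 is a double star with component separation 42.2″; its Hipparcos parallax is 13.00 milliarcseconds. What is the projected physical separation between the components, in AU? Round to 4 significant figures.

3246 AU

d = 1/p = 1/0.01300″ = 76.923 pc.
At distance d (pc), an angle of θ arcsec spans θ·d AU: s = 42.2 × 76.923 = 3246.2 AU.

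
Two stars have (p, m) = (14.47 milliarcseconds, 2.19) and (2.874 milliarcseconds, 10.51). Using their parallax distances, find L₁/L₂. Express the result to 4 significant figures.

L₁/L₂ = 83.95

d₁ = 1/p₁ = 1/0.01447″ = 69.109 pc; d₂ = 1/p₂ = 1/0.002874″ = 347.95 pc.
M₁ = m₁ − 5 log₁₀ d₁ + 5 = 2.19 − 9.1977 + 5 = -2.0077.
M₂ = 10.51 − 12.7076 + 5 = 2.8024.
L₁/L₂ = 10^(0.4(M₂ − M₁)) = 10^(0.4 × 4.8101) = 10^1.92404 = 83.954.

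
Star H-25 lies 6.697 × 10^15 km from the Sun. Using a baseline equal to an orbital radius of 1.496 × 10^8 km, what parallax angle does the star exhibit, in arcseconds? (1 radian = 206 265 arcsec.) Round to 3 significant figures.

0.00461 arcsec

θ ≈ B/d = (1.496 × 10^8) / (6.697 × 10^15) = 2.2338 × 10^-8 rad.
In arcseconds: 2.2338 × 10^-8 × 206265 = 0.0046075″.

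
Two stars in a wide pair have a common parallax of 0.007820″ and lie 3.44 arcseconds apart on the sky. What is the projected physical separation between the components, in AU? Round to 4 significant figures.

d = 1/p = 1/0.007820″ = 127.88 pc.
At distance d (pc), an angle of θ arcsec spans θ·d AU: s = 3.44 × 127.88 = 439.91 AU.

439.9 AU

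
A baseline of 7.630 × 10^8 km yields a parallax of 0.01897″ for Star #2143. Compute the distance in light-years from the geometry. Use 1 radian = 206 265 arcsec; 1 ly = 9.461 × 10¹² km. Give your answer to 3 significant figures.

877 ly

θ = 0.01897″ = 0.01897/206265 = 9.1969 × 10^-8 rad.
d = B/θ = (7.630 × 10^8) / (9.1969 × 10^-8) = 8.2963 × 10^15 km = (8.2963 × 10^15) / (9.461 × 10^12) ly = 876.89 ly.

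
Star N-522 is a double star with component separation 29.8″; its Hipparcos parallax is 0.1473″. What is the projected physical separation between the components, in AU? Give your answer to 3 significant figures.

202 AU

d = 1/p = 1/0.1473″ = 6.7889 pc.
At distance d (pc), an angle of θ arcsec spans θ·d AU: s = 29.8 × 6.7889 = 202.31 AU.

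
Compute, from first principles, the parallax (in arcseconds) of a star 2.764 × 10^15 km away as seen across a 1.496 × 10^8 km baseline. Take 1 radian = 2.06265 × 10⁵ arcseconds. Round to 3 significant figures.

θ ≈ B/d = (1.496 × 10^8) / (2.764 × 10^15) = 5.4124 × 10^-8 rad.
In arcseconds: 5.4124 × 10^-8 × 206265 = 0.011164″.

0.0112 arcsec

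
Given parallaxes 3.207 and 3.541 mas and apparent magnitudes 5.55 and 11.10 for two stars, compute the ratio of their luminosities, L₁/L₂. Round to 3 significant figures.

d₁ = 1/p₁ = 1/0.003207″ = 311.82 pc; d₂ = 1/p₂ = 1/0.003541″ = 282.41 pc.
M₁ = m₁ − 5 log₁₀ d₁ + 5 = 5.55 − 12.4695 + 5 = -1.9195.
M₂ = 11.10 − 12.2544 + 5 = 3.8456.
L₁/L₂ = 10^(0.4(M₂ − M₁)) = 10^(0.4 × 5.7651) = 10^2.30604 = 202.32.

L₁/L₂ = 202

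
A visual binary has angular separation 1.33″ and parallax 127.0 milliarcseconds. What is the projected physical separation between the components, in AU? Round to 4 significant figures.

10.47 AU

d = 1/p = 1/0.1270″ = 7.874 pc.
At distance d (pc), an angle of θ arcsec spans θ·d AU: s = 1.33 × 7.874 = 10.472 AU.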